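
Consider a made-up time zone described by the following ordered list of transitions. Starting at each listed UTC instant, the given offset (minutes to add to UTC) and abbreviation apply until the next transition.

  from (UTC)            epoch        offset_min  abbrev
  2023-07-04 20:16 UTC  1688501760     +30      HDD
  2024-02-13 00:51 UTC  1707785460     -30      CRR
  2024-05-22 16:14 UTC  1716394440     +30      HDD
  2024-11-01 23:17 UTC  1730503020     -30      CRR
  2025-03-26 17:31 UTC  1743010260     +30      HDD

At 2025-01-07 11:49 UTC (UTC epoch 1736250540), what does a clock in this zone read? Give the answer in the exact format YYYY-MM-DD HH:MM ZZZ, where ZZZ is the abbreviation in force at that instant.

Query: 2025-01-07 11:49 UTC
Rule 4/5 (CRR, -00:30): 2024-11-01 23:17 UTC ≤ query < 2025-03-26 17:31 UTC
11·60 + 49 - 30 = 679 min
679 = 0·1440 + 679; 679 = 11·60 + 19 → 11:19, same day
→ 2025-01-07 11:19 CRR

2025-01-07 11:19 CRR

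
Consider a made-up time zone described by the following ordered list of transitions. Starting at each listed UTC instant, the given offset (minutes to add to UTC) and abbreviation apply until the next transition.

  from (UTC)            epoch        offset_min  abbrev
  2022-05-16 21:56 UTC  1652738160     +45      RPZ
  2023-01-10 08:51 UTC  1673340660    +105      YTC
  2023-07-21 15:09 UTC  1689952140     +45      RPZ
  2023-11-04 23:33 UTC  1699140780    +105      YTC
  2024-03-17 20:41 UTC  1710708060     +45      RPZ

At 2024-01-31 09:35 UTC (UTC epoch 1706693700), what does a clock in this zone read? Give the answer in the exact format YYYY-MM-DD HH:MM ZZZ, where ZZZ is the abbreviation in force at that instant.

2024-01-31 11:20 YTC

Query: 2024-01-31 09:35 UTC
Rule 4/5 (YTC, +01:45): 2023-11-04 23:33 UTC ≤ query < 2024-03-17 20:41 UTC
9·60 + 35 + 105 = 680 min
680 = 0·1440 + 680; 680 = 11·60 + 20 → 11:20, same day
→ 2024-01-31 11:20 YTC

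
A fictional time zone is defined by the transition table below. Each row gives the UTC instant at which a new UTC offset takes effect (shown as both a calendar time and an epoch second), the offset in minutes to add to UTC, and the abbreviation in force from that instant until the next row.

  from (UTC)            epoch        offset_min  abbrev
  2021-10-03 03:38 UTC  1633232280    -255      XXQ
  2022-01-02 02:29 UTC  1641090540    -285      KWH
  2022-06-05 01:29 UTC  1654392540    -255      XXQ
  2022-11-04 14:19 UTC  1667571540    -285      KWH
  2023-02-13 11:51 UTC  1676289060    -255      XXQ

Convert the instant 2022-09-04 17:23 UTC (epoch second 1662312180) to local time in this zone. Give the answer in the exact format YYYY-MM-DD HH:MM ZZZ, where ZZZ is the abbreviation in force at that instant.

2022-09-04 13:08 XXQ

Query: 2022-09-04 17:23 UTC
Rule 3/5 (XXQ, -04:15): 2022-06-05 01:29 UTC ≤ query < 2022-11-04 14:19 UTC
17·60 + 23 - 255 = 788 min
788 = 0·1440 + 788; 788 = 13·60 + 8 → 13:08, same day
→ 2022-09-04 13:08 XXQ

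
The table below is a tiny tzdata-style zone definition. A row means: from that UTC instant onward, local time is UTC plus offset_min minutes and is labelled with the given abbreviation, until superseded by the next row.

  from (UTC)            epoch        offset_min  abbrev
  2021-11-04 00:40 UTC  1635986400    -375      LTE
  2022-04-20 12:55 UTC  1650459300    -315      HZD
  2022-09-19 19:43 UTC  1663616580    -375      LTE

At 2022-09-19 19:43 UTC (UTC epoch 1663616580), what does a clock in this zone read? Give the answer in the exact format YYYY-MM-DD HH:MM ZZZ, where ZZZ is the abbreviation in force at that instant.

Query: 2022-09-19 19:43 UTC
Rule 3/3 (LTE, -06:15): 2022-09-19 19:43 UTC ≤ query < +∞
19·60 + 43 - 375 = 808 min
808 = 0·1440 + 808; 808 = 13·60 + 28 → 13:28, same day
→ 2022-09-19 13:28 LTE

2022-09-19 13:28 LTE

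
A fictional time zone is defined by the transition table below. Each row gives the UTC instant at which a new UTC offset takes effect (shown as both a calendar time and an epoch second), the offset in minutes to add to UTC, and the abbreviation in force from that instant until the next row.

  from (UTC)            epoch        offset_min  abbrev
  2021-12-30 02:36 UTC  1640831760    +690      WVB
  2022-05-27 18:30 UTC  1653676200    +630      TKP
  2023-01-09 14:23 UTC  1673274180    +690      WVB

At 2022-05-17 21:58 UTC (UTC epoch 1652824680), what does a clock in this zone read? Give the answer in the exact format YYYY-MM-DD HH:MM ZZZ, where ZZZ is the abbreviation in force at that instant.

2022-05-18 09:28 WVB

Query: 2022-05-17 21:58 UTC
Rule 1/3 (WVB, +11:30): 2021-12-30 02:36 UTC ≤ query < 2022-05-27 18:30 UTC
21·60 + 58 + 690 = 2008 min
2008 = 1·1440 + 568; 568 = 9·60 + 28 → 09:28, 2022-05-17 + 1 day = 2022-05-18
→ 2022-05-18 09:28 WVB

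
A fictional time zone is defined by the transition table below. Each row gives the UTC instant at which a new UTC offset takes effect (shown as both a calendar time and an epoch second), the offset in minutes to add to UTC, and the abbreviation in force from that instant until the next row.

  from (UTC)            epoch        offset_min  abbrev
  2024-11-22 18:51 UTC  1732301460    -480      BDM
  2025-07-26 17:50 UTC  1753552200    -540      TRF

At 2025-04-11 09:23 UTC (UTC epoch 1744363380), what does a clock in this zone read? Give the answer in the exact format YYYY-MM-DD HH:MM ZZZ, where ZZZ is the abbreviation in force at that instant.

2025-04-11 01:23 BDM

Query: 2025-04-11 09:23 UTC
Rule 1/2 (BDM, -08:00): 2024-11-22 18:51 UTC ≤ query < 2025-07-26 17:50 UTC
9·60 + 23 - 480 = 83 min
83 = 0·1440 + 83; 83 = 1·60 + 23 → 01:23, same day
→ 2025-04-11 01:23 BDM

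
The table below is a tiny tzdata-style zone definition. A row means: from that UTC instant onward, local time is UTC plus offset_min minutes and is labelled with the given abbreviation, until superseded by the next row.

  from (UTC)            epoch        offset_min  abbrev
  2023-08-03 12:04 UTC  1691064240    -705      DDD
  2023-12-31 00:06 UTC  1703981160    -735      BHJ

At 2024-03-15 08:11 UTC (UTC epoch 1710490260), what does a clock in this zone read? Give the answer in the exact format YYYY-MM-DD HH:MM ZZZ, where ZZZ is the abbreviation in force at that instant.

2024-03-14 19:56 BHJ

Query: 2024-03-15 08:11 UTC
Rule 2/2 (BHJ, -12:15): 2023-12-31 00:06 UTC ≤ query < +∞
8·60 + 11 - 735 = -244 min
-244 = -1·1440 + 1196; 1196 = 19·60 + 56 → 19:56, 2024-03-15 - 1 day = 2024-03-14
→ 2024-03-14 19:56 BHJ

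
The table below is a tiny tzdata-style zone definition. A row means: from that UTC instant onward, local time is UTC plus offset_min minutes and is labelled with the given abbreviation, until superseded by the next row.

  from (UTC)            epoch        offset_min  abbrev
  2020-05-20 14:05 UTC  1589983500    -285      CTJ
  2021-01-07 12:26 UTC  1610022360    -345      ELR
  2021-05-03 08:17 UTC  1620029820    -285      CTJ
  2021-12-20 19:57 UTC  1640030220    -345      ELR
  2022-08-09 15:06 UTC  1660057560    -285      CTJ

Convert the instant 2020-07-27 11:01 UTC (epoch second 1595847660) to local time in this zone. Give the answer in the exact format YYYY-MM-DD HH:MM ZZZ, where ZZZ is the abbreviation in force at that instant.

2020-07-27 06:16 CTJ

Query: 2020-07-27 11:01 UTC
Rule 1/5 (CTJ, -04:45): 2020-05-20 14:05 UTC ≤ query < 2021-01-07 12:26 UTC
11·60 + 1 - 285 = 376 min
376 = 0·1440 + 376; 376 = 6·60 + 16 → 06:16, same day
→ 2020-07-27 06:16 CTJ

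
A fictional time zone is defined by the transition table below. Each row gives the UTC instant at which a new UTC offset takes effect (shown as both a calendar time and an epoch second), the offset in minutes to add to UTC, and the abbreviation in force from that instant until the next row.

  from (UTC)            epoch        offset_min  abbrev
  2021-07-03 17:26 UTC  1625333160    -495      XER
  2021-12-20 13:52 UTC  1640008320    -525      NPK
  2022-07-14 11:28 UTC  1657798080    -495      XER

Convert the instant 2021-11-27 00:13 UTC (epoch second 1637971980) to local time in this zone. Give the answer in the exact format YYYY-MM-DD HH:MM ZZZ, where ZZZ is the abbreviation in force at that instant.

Query: 2021-11-27 00:13 UTC
Rule 1/3 (XER, -08:15): 2021-07-03 17:26 UTC ≤ query < 2021-12-20 13:52 UTC
0·60 + 13 - 495 = -482 min
-482 = -1·1440 + 958; 958 = 15·60 + 58 → 15:58, 2021-11-27 - 1 day = 2021-11-26
→ 2021-11-26 15:58 XER

2021-11-26 15:58 XER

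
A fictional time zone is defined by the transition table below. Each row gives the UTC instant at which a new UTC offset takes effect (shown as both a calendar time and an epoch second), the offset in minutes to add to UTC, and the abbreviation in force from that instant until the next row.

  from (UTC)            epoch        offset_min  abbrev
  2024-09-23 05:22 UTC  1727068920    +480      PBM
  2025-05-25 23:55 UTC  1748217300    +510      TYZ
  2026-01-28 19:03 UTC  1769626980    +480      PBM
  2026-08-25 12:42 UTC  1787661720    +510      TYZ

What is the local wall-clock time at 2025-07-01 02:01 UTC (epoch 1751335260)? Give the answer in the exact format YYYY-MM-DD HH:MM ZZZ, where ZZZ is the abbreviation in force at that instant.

2025-07-01 10:31 TYZ

Query: 2025-07-01 02:01 UTC
Rule 2/4 (TYZ, +08:30): 2025-05-25 23:55 UTC ≤ query < 2026-01-28 19:03 UTC
2·60 + 1 + 510 = 631 min
631 = 0·1440 + 631; 631 = 10·60 + 31 → 10:31, same day
→ 2025-07-01 10:31 TYZ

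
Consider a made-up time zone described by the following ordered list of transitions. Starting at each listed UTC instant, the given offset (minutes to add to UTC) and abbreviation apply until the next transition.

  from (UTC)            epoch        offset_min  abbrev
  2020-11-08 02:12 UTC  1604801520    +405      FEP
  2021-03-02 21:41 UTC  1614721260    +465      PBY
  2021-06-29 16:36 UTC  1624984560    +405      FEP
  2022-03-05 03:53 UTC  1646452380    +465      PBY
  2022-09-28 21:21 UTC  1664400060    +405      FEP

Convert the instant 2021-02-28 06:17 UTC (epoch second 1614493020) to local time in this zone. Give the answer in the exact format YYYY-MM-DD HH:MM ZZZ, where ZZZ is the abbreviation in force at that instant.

2021-02-28 13:02 FEP

Query: 2021-02-28 06:17 UTC
Rule 1/5 (FEP, +06:45): 2020-11-08 02:12 UTC ≤ query < 2021-03-02 21:41 UTC
6·60 + 17 + 405 = 782 min
782 = 0·1440 + 782; 782 = 13·60 + 2 → 13:02, same day
→ 2021-02-28 13:02 FEP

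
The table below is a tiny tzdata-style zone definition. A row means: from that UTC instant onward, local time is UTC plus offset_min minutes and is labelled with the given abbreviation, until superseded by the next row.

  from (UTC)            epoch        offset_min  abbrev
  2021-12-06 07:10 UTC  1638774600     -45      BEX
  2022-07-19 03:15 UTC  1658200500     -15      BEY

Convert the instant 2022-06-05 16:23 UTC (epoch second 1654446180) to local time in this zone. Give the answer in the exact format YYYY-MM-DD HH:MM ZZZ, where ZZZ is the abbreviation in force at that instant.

2022-06-05 15:38 BEX

Query: 2022-06-05 16:23 UTC
Rule 1/2 (BEX, -00:45): 2021-12-06 07:10 UTC ≤ query < 2022-07-19 03:15 UTC
16·60 + 23 - 45 = 938 min
938 = 0·1440 + 938; 938 = 15·60 + 38 → 15:38, same day
→ 2022-06-05 15:38 BEX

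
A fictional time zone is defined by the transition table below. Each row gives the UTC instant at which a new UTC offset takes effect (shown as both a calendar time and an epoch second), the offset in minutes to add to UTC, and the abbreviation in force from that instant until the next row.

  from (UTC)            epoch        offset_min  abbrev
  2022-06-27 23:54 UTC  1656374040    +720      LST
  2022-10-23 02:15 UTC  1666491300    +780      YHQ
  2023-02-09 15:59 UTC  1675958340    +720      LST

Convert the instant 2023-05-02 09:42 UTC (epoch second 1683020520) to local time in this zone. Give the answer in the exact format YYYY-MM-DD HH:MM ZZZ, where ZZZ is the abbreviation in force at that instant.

2023-05-02 21:42 LST

Query: 2023-05-02 09:42 UTC
Rule 3/3 (LST, +12:00): 2023-02-09 15:59 UTC ≤ query < +∞
9·60 + 42 + 720 = 1302 min
1302 = 0·1440 + 1302; 1302 = 21·60 + 42 → 21:42, same day
→ 2023-05-02 21:42 LST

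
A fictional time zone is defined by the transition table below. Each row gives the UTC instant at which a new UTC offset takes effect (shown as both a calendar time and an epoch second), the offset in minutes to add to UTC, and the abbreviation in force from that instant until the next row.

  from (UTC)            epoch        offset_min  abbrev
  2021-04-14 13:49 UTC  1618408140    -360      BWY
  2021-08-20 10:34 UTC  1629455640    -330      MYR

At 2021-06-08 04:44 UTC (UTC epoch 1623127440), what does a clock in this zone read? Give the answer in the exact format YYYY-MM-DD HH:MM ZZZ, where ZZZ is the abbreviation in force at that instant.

2021-06-07 22:44 BWY

Query: 2021-06-08 04:44 UTC
Rule 1/2 (BWY, -06:00): 2021-04-14 13:49 UTC ≤ query < 2021-08-20 10:34 UTC
4·60 + 44 - 360 = -76 min
-76 = -1·1440 + 1364; 1364 = 22·60 + 44 → 22:44, 2021-06-08 - 1 day = 2021-06-07
→ 2021-06-07 22:44 BWY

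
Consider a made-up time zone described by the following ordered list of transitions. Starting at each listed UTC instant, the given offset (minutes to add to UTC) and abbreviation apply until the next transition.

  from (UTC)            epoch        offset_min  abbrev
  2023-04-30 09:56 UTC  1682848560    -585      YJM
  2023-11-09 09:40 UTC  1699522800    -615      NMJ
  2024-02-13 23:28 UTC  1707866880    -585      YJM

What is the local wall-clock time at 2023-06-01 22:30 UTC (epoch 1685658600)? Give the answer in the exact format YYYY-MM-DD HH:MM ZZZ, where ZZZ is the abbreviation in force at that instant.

Query: 2023-06-01 22:30 UTC
Rule 1/3 (YJM, -09:45): 2023-04-30 09:56 UTC ≤ query < 2023-11-09 09:40 UTC
22·60 + 30 - 585 = 765 min
765 = 0·1440 + 765; 765 = 12·60 + 45 → 12:45, same day
→ 2023-06-01 12:45 YJM

2023-06-01 12:45 YJM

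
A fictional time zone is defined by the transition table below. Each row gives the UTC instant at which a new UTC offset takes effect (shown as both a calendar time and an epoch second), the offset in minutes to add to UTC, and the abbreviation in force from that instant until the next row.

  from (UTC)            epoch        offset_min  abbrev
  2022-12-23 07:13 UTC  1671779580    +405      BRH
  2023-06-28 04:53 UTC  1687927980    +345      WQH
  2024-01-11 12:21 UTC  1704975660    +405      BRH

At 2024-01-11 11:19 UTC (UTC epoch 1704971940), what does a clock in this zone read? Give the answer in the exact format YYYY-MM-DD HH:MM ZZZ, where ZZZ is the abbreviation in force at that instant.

2024-01-11 17:04 WQH

Query: 2024-01-11 11:19 UTC
Rule 2/3 (WQH, +05:45): 2023-06-28 04:53 UTC ≤ query < 2024-01-11 12:21 UTC
11·60 + 19 + 345 = 1024 min
1024 = 0·1440 + 1024; 1024 = 17·60 + 4 → 17:04, same day
→ 2024-01-11 17:04 WQH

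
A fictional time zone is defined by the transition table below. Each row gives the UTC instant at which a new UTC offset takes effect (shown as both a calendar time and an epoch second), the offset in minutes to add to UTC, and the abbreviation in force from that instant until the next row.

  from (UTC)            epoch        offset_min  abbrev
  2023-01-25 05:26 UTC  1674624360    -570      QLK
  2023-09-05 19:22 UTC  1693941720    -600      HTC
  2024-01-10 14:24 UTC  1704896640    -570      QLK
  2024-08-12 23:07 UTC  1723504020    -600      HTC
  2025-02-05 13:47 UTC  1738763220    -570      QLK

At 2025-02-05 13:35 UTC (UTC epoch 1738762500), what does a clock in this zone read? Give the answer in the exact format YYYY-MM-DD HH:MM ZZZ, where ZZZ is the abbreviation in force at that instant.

2025-02-05 03:35 HTC

Query: 2025-02-05 13:35 UTC
Rule 4/5 (HTC, -10:00): 2024-08-12 23:07 UTC ≤ query < 2025-02-05 13:47 UTC
13·60 + 35 - 600 = 215 min
215 = 0·1440 + 215; 215 = 3·60 + 35 → 03:35, same day
→ 2025-02-05 03:35 HTC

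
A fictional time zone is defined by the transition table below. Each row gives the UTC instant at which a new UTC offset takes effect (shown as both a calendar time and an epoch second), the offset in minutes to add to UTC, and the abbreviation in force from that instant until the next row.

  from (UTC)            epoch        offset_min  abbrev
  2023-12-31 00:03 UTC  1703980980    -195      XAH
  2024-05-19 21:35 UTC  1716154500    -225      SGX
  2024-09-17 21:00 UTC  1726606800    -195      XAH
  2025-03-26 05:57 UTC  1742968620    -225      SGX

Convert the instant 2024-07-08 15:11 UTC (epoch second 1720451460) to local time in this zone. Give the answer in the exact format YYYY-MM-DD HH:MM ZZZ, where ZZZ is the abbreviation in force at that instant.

Query: 2024-07-08 15:11 UTC
Rule 2/4 (SGX, -03:45): 2024-05-19 21:35 UTC ≤ query < 2024-09-17 21:00 UTC
15·60 + 11 - 225 = 686 min
686 = 0·1440 + 686; 686 = 11·60 + 26 → 11:26, same day
→ 2024-07-08 11:26 SGX

2024-07-08 11:26 SGX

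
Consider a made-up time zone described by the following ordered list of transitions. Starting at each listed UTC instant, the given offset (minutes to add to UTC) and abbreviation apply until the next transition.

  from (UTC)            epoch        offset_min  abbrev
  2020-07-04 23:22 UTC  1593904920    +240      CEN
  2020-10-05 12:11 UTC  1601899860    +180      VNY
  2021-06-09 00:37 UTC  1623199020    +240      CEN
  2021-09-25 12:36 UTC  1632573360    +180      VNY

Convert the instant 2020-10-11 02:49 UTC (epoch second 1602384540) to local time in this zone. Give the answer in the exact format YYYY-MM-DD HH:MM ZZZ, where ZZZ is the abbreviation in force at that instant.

Query: 2020-10-11 02:49 UTC
Rule 2/4 (VNY, +03:00): 2020-10-05 12:11 UTC ≤ query < 2021-06-09 00:37 UTC
2·60 + 49 + 180 = 349 min
349 = 0·1440 + 349; 349 = 5·60 + 49 → 05:49, same day
→ 2020-10-11 05:49 VNY

2020-10-11 05:49 VNY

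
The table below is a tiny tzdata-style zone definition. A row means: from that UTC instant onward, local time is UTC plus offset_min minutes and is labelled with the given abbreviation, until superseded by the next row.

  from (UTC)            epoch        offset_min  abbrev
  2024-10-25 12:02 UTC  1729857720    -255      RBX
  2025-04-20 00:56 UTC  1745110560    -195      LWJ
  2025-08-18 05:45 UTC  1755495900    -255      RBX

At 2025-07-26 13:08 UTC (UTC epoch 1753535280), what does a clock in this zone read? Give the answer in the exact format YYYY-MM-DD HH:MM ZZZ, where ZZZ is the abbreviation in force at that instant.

Query: 2025-07-26 13:08 UTC
Rule 2/3 (LWJ, -03:15): 2025-04-20 00:56 UTC ≤ query < 2025-08-18 05:45 UTC
13·60 + 8 - 195 = 593 min
593 = 0·1440 + 593; 593 = 9·60 + 53 → 09:53, same day
→ 2025-07-26 09:53 LWJ

2025-07-26 09:53 LWJ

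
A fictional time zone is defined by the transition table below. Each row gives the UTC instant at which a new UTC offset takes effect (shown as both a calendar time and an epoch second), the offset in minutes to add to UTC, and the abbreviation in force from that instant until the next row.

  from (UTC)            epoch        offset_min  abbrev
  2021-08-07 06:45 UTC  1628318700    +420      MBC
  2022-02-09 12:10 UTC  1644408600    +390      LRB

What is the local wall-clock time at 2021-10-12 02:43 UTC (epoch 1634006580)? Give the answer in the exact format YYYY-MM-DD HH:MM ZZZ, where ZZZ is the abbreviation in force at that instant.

Query: 2021-10-12 02:43 UTC
Rule 1/2 (MBC, +07:00): 2021-08-07 06:45 UTC ≤ query < 2022-02-09 12:10 UTC
2·60 + 43 + 420 = 583 min
583 = 0·1440 + 583; 583 = 9·60 + 43 → 09:43, same day
→ 2021-10-12 09:43 MBC

2021-10-12 09:43 MBC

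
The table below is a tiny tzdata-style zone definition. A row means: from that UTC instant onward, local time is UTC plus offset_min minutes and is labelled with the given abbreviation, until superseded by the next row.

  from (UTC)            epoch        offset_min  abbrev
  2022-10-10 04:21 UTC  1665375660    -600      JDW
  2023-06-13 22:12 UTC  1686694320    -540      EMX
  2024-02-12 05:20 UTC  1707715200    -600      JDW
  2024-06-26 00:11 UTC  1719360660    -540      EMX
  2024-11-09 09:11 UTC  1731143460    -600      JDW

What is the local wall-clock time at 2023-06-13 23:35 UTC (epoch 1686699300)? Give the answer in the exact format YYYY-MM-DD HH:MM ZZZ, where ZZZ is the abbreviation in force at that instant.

2023-06-13 14:35 EMX

Query: 2023-06-13 23:35 UTC
Rule 2/5 (EMX, -09:00): 2023-06-13 22:12 UTC ≤ query < 2024-02-12 05:20 UTC
23·60 + 35 - 540 = 875 min
875 = 0·1440 + 875; 875 = 14·60 + 35 → 14:35, same day
→ 2023-06-13 14:35 EMX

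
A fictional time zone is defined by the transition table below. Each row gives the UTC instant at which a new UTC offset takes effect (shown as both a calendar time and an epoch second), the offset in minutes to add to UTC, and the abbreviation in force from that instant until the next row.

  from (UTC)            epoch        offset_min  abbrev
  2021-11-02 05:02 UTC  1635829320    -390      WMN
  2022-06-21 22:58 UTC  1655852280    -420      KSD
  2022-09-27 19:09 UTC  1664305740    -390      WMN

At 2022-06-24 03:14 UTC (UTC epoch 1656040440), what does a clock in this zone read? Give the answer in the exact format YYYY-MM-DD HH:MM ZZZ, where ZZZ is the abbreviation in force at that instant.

Query: 2022-06-24 03:14 UTC
Rule 2/3 (KSD, -07:00): 2022-06-21 22:58 UTC ≤ query < 2022-09-27 19:09 UTC
3·60 + 14 - 420 = -226 min
-226 = -1·1440 + 1214; 1214 = 20·60 + 14 → 20:14, 2022-06-24 - 1 day = 2022-06-23
→ 2022-06-23 20:14 KSD

2022-06-23 20:14 KSD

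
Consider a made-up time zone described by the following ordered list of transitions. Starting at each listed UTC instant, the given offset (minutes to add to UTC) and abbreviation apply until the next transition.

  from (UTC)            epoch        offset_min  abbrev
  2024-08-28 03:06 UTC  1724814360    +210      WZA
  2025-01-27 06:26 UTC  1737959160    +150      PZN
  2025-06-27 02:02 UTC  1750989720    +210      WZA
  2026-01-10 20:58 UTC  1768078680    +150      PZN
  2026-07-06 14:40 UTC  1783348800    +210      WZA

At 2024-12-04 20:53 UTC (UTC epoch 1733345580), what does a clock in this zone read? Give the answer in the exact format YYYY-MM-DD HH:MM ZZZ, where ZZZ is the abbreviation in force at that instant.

Query: 2024-12-04 20:53 UTC
Rule 1/5 (WZA, +03:30): 2024-08-28 03:06 UTC ≤ query < 2025-01-27 06:26 UTC
20·60 + 53 + 210 = 1463 min
1463 = 1·1440 + 23; 23 = 0·60 + 23 → 00:23, 2024-12-04 + 1 day = 2024-12-05
→ 2024-12-05 00:23 WZA

2024-12-05 00:23 WZA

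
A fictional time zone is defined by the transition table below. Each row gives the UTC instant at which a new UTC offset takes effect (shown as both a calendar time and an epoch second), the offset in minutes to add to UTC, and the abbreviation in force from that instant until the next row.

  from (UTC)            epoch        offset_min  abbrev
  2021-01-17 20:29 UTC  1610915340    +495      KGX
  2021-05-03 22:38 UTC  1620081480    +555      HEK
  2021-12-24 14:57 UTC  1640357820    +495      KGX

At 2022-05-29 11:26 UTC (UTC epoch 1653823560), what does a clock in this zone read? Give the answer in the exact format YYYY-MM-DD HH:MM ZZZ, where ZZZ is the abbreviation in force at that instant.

2022-05-29 19:41 KGX

Query: 2022-05-29 11:26 UTC
Rule 3/3 (KGX, +08:15): 2021-12-24 14:57 UTC ≤ query < +∞
11·60 + 26 + 495 = 1181 min
1181 = 0·1440 + 1181; 1181 = 19·60 + 41 → 19:41, same day
→ 2022-05-29 19:41 KGX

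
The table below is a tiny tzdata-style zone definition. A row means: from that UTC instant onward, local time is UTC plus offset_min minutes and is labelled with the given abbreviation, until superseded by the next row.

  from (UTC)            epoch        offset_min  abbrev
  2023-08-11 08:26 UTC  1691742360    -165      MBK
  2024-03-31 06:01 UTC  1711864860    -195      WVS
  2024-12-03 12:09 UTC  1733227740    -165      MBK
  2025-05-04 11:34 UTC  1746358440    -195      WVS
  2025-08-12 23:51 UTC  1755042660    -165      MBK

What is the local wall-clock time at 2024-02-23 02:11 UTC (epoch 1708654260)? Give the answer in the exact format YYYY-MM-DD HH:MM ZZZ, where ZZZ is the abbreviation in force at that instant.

Query: 2024-02-23 02:11 UTC
Rule 1/5 (MBK, -02:45): 2023-08-11 08:26 UTC ≤ query < 2024-03-31 06:01 UTC
2·60 + 11 - 165 = -34 min
-34 = -1·1440 + 1406; 1406 = 23·60 + 26 → 23:26, 2024-02-23 - 1 day = 2024-02-22
→ 2024-02-22 23:26 MBK

2024-02-22 23:26 MBK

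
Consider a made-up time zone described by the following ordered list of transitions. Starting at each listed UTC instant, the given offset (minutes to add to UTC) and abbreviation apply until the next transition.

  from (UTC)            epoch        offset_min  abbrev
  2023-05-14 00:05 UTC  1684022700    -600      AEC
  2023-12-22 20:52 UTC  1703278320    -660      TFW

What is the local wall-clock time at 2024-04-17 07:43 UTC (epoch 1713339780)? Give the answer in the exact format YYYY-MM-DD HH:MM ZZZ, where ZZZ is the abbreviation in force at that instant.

Query: 2024-04-17 07:43 UTC
Rule 2/2 (TFW, -11:00): 2023-12-22 20:52 UTC ≤ query < +∞
7·60 + 43 - 660 = -197 min
-197 = -1·1440 + 1243; 1243 = 20·60 + 43 → 20:43, 2024-04-17 - 1 day = 2024-04-16
→ 2024-04-16 20:43 TFW

2024-04-16 20:43 TFW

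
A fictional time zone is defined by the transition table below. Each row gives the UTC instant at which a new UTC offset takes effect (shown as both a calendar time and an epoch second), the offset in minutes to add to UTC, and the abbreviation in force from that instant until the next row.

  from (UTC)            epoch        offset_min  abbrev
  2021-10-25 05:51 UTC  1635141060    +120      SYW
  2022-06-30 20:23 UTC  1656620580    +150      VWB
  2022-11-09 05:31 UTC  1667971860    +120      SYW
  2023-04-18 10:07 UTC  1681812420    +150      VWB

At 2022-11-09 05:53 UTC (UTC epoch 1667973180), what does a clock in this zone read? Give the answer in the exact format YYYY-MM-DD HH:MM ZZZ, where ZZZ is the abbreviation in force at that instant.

2022-11-09 07:53 SYW

Query: 2022-11-09 05:53 UTC
Rule 3/4 (SYW, +02:00): 2022-11-09 05:31 UTC ≤ query < 2023-04-18 10:07 UTC
5·60 + 53 + 120 = 473 min
473 = 0·1440 + 473; 473 = 7·60 + 53 → 07:53, same day
→ 2022-11-09 07:53 SYW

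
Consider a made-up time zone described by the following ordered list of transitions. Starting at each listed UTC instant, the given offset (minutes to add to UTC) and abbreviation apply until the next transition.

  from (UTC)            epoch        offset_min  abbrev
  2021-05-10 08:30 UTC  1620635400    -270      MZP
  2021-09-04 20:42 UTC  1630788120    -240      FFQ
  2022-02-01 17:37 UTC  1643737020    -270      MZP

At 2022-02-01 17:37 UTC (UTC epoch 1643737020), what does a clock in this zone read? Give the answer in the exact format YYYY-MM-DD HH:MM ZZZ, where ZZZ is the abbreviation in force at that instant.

2022-02-01 13:07 MZP

Query: 2022-02-01 17:37 UTC
Rule 3/3 (MZP, -04:30): 2022-02-01 17:37 UTC ≤ query < +∞
17·60 + 37 - 270 = 787 min
787 = 0·1440 + 787; 787 = 13·60 + 7 → 13:07, same day
→ 2022-02-01 13:07 MZP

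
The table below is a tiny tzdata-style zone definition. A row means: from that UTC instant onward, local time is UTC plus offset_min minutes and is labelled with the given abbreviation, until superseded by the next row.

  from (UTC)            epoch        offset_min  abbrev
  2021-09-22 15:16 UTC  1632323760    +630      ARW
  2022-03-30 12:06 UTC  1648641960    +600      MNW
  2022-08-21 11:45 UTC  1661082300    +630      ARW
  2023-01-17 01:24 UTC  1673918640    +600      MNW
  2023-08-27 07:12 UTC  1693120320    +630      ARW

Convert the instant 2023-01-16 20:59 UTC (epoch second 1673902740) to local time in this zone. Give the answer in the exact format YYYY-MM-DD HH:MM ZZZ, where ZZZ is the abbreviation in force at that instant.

2023-01-17 07:29 ARW

Query: 2023-01-16 20:59 UTC
Rule 3/5 (ARW, +10:30): 2022-08-21 11:45 UTC ≤ query < 2023-01-17 01:24 UTC
20·60 + 59 + 630 = 1889 min
1889 = 1·1440 + 449; 449 = 7·60 + 29 → 07:29, 2023-01-16 + 1 day = 2023-01-17
→ 2023-01-17 07:29 ARW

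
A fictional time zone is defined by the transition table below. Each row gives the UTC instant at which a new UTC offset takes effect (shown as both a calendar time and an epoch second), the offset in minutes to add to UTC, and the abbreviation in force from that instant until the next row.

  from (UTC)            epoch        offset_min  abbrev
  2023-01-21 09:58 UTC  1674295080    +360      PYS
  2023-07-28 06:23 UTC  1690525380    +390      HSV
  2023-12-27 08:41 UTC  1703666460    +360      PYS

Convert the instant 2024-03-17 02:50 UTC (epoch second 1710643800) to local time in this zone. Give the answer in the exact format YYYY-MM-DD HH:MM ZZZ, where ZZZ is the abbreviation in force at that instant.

Query: 2024-03-17 02:50 UTC
Rule 3/3 (PYS, +06:00): 2023-12-27 08:41 UTC ≤ query < +∞
2·60 + 50 + 360 = 530 min
530 = 0·1440 + 530; 530 = 8·60 + 50 → 08:50, same day
→ 2024-03-17 08:50 PYS

2024-03-17 08:50 PYS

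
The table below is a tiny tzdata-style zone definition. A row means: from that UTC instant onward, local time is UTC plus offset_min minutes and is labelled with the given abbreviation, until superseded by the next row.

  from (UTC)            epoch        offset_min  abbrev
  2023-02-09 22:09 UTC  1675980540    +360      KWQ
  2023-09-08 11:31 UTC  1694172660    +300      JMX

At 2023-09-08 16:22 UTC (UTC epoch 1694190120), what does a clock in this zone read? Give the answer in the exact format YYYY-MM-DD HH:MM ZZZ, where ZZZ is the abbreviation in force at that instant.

Query: 2023-09-08 16:22 UTC
Rule 2/2 (JMX, +05:00): 2023-09-08 11:31 UTC ≤ query < +∞
16·60 + 22 + 300 = 1282 min
1282 = 0·1440 + 1282; 1282 = 21·60 + 22 → 21:22, same day
→ 2023-09-08 21:22 JMX

2023-09-08 21:22 JMX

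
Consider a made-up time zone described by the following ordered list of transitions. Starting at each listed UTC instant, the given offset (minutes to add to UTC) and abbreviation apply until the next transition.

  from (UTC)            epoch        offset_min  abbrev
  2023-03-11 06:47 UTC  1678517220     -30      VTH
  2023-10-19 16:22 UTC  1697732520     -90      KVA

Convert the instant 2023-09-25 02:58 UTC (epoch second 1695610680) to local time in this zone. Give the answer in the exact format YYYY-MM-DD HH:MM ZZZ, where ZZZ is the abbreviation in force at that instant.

Query: 2023-09-25 02:58 UTC
Rule 1/2 (VTH, -00:30): 2023-03-11 06:47 UTC ≤ query < 2023-10-19 16:22 UTC
2·60 + 58 - 30 = 148 min
148 = 0·1440 + 148; 148 = 2·60 + 28 → 02:28, same day
→ 2023-09-25 02:28 VTH

2023-09-25 02:28 VTH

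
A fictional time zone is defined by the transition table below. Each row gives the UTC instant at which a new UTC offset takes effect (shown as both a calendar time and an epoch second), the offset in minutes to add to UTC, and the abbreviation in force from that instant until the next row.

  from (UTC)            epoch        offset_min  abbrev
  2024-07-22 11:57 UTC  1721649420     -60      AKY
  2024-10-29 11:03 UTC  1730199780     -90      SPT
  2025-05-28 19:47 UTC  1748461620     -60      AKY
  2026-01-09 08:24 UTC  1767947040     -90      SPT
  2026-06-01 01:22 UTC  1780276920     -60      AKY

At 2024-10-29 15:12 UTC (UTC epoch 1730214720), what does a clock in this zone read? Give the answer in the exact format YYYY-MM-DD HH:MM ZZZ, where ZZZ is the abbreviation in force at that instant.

2024-10-29 13:42 SPT

Query: 2024-10-29 15:12 UTC
Rule 2/5 (SPT, -01:30): 2024-10-29 11:03 UTC ≤ query < 2025-05-28 19:47 UTC
15·60 + 12 - 90 = 822 min
822 = 0·1440 + 822; 822 = 13·60 + 42 → 13:42, same day
→ 2024-10-29 13:42 SPT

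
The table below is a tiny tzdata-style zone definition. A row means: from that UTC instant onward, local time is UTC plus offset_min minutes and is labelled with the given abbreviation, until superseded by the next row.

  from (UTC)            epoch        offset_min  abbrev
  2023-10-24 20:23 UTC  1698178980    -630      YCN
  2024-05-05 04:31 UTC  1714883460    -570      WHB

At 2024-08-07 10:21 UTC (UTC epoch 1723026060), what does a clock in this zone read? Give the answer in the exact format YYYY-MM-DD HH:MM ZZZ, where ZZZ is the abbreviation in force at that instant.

Query: 2024-08-07 10:21 UTC
Rule 2/2 (WHB, -09:30): 2024-05-05 04:31 UTC ≤ query < +∞
10·60 + 21 - 570 = 51 min
51 = 0·1440 + 51; 51 = 0·60 + 51 → 00:51, same day
→ 2024-08-07 00:51 WHB

2024-08-07 00:51 WHB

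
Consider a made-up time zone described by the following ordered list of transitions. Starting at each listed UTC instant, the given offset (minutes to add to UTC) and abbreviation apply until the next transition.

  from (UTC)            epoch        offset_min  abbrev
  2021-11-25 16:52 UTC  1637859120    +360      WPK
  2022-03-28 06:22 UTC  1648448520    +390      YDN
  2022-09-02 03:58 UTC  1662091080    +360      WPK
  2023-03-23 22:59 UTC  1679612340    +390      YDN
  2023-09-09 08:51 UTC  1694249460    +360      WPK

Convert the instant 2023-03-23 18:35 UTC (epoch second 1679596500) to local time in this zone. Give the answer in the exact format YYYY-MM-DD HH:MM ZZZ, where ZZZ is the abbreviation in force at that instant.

Query: 2023-03-23 18:35 UTC
Rule 3/5 (WPK, +06:00): 2022-09-02 03:58 UTC ≤ query < 2023-03-23 22:59 UTC
18·60 + 35 + 360 = 1475 min
1475 = 1·1440 + 35; 35 = 0·60 + 35 → 00:35, 2023-03-23 + 1 day = 2023-03-24
→ 2023-03-24 00:35 WPK

2023-03-24 00:35 WPK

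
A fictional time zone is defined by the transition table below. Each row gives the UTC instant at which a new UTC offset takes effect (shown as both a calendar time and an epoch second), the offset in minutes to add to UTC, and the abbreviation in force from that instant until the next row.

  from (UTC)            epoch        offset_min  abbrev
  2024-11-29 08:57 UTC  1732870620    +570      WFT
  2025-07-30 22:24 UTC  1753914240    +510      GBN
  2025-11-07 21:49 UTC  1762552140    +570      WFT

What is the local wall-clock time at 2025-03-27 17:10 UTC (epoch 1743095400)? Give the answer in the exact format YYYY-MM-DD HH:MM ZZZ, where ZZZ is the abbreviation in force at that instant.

Query: 2025-03-27 17:10 UTC
Rule 1/3 (WFT, +09:30): 2024-11-29 08:57 UTC ≤ query < 2025-07-30 22:24 UTC
17·60 + 10 + 570 = 1600 min
1600 = 1·1440 + 160; 160 = 2·60 + 40 → 02:40, 2025-03-27 + 1 day = 2025-03-28
→ 2025-03-28 02:40 WFT

2025-03-28 02:40 WFT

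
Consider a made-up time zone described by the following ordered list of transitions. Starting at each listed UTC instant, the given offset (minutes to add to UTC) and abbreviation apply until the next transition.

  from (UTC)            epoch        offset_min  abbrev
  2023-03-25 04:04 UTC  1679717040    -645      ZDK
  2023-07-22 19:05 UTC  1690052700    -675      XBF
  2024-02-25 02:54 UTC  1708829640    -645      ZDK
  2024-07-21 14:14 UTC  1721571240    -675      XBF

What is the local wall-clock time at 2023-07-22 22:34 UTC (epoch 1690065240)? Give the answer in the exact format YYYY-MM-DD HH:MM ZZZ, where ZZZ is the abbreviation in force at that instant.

2023-07-22 11:19 XBF

Query: 2023-07-22 22:34 UTC
Rule 2/4 (XBF, -11:15): 2023-07-22 19:05 UTC ≤ query < 2024-02-25 02:54 UTC
22·60 + 34 - 675 = 679 min
679 = 0·1440 + 679; 679 = 11·60 + 19 → 11:19, same day
→ 2023-07-22 11:19 XBF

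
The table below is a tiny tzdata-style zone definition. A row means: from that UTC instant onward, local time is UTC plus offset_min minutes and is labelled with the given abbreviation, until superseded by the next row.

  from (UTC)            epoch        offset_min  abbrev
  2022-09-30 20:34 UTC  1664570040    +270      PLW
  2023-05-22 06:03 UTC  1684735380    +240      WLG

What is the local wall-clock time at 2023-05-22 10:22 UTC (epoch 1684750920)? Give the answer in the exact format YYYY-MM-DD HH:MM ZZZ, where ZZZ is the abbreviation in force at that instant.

Query: 2023-05-22 10:22 UTC
Rule 2/2 (WLG, +04:00): 2023-05-22 06:03 UTC ≤ query < +∞
10·60 + 22 + 240 = 862 min
862 = 0·1440 + 862; 862 = 14·60 + 22 → 14:22, same day
→ 2023-05-22 14:22 WLG

2023-05-22 14:22 WLG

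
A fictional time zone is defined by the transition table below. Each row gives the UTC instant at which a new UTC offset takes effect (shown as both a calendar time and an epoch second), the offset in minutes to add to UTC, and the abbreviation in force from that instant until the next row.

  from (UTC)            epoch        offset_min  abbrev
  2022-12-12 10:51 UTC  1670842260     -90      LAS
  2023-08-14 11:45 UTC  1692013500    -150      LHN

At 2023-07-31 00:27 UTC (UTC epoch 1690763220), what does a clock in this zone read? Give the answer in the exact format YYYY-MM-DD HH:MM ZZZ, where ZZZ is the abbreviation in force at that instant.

2023-07-30 22:57 LAS

Query: 2023-07-31 00:27 UTC
Rule 1/2 (LAS, -01:30): 2022-12-12 10:51 UTC ≤ query < 2023-08-14 11:45 UTC
0·60 + 27 - 90 = -63 min
-63 = -1·1440 + 1377; 1377 = 22·60 + 57 → 22:57, 2023-07-31 - 1 day = 2023-07-30
→ 2023-07-30 22:57 LAS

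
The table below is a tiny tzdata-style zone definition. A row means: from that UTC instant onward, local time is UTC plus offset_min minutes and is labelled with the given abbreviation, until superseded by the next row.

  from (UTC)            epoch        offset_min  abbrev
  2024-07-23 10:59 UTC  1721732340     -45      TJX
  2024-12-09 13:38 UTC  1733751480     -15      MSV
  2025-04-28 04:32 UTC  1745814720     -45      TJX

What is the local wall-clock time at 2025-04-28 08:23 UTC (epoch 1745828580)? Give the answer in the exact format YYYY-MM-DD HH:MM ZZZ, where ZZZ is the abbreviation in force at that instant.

Query: 2025-04-28 08:23 UTC
Rule 3/3 (TJX, -00:45): 2025-04-28 04:32 UTC ≤ query < +∞
8·60 + 23 - 45 = 458 min
458 = 0·1440 + 458; 458 = 7·60 + 38 → 07:38, same day
→ 2025-04-28 07:38 TJX

2025-04-28 07:38 TJX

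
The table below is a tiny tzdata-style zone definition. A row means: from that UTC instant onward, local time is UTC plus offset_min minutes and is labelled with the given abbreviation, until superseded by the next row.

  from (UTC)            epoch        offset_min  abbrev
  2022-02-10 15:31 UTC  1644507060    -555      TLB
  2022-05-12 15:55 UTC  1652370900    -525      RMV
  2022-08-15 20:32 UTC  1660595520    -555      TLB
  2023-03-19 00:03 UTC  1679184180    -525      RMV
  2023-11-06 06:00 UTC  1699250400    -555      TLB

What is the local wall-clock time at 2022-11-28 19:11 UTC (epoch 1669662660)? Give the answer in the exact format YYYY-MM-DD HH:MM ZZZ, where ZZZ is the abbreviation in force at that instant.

Query: 2022-11-28 19:11 UTC
Rule 3/5 (TLB, -09:15): 2022-08-15 20:32 UTC ≤ query < 2023-03-19 00:03 UTC
19·60 + 11 - 555 = 596 min
596 = 0·1440 + 596; 596 = 9·60 + 56 → 09:56, same day
→ 2022-11-28 09:56 TLB

2022-11-28 09:56 TLB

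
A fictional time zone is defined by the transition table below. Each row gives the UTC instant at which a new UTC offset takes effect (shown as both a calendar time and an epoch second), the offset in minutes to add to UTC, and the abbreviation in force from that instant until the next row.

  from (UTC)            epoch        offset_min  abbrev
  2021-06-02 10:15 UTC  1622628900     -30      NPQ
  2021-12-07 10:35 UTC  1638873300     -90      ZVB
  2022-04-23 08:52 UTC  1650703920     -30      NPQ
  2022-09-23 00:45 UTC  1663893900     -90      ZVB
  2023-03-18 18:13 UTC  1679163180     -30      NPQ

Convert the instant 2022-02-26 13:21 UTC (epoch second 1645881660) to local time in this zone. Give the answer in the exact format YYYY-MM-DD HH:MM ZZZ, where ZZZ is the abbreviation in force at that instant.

2022-02-26 11:51 ZVB

Query: 2022-02-26 13:21 UTC
Rule 2/5 (ZVB, -01:30): 2021-12-07 10:35 UTC ≤ query < 2022-04-23 08:52 UTC
13·60 + 21 - 90 = 711 min
711 = 0·1440 + 711; 711 = 11·60 + 51 → 11:51, same day
→ 2022-02-26 11:51 ZVB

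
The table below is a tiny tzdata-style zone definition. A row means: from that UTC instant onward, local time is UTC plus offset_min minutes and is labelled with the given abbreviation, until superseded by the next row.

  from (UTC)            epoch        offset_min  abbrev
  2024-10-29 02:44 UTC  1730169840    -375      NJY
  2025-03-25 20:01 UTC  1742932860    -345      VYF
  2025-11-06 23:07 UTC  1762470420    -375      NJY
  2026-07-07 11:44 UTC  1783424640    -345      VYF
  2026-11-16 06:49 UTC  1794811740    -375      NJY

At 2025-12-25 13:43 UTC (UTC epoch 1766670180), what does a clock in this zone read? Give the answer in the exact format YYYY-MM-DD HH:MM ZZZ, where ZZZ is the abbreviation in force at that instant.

2025-12-25 07:28 NJY

Query: 2025-12-25 13:43 UTC
Rule 3/5 (NJY, -06:15): 2025-11-06 23:07 UTC ≤ query < 2026-07-07 11:44 UTC
13·60 + 43 - 375 = 448 min
448 = 0·1440 + 448; 448 = 7·60 + 28 → 07:28, same day
→ 2025-12-25 07:28 NJY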